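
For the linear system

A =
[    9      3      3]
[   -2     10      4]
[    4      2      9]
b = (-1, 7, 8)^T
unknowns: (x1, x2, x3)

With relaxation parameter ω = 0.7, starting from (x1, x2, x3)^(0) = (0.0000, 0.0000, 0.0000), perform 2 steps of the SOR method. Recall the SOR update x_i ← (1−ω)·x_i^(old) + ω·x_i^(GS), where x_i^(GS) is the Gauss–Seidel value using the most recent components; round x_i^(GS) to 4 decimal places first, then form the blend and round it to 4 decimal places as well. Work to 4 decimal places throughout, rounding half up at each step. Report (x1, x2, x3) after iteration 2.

Iteration 1:
  x1: GS value = (-1 - (3)·0.0000 - (3)·0.0000) / (9) = -0.1111;  x1 ← (1−ω)·0.0000 + ω·-0.1111 = -0.0778
  x2: GS value = (7 - (-2)·-0.0778 - (4)·0.0000) / (10) = 0.6844;  x2 ← (1−ω)·0.0000 + ω·0.6844 = 0.4791
  x3: GS value = (8 - (4)·-0.0778 - (2)·0.4791) / (9) = 0.8170;  x3 ← (1−ω)·0.0000 + ω·0.8170 = 0.5719
Iteration 2:
  x1: GS value = (-1 - (3)·0.4791 - (3)·0.5719) / (9) = -0.4614;  x1 ← (1−ω)·-0.0778 + ω·-0.4614 = -0.3463
  x2: GS value = (7 - (-2)·-0.3463 - (4)·0.5719) / (10) = 0.4020;  x2 ← (1−ω)·0.4791 + ω·0.4020 = 0.4251
  x3: GS value = (8 - (4)·-0.3463 - (2)·0.4251) / (9) = 0.9483;  x3 ← (1−ω)·0.5719 + ω·0.9483 = 0.8354

(-0.3463, 0.4251, 0.8354)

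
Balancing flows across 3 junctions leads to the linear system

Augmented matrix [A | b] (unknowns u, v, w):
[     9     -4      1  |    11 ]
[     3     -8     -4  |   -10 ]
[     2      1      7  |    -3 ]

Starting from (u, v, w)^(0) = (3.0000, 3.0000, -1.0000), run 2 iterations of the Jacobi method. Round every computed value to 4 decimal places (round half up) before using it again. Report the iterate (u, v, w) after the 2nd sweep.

Iteration 1:
  u = (11 - (-4)·3.0000 - (1)·-1.0000) / (9) = 2.6667
  v = (-10 - (3)·3.0000 - (-4)·-1.0000) / (-8) = 2.8750
  w = (-3 - (2)·3.0000 - (1)·3.0000) / (7) = -1.7143
Iteration 2:
  u = (11 - (-4)·2.8750 - (1)·-1.7143) / (9) = 2.6905
  v = (-10 - (3)·2.6667 - (-4)·-1.7143) / (-8) = 3.1072
  w = (-3 - (2)·2.6667 - (1)·2.8750) / (7) = -1.6012

(2.6905, 3.1072, -1.6012)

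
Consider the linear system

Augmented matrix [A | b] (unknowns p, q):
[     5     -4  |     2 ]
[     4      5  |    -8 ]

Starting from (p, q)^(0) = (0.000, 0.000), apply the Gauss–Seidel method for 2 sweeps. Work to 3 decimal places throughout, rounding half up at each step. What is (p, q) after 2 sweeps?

Iteration 1:
  p = (2 - (-4)·0.000) / (5) = 0.400
  q = (-8 - (4)·0.400) / (5) = -1.920
Iteration 2:
  p = (2 - (-4)·-1.920) / (5) = -1.136
  q = (-8 - (4)·-1.136) / (5) = -0.691

(-1.136, -0.691)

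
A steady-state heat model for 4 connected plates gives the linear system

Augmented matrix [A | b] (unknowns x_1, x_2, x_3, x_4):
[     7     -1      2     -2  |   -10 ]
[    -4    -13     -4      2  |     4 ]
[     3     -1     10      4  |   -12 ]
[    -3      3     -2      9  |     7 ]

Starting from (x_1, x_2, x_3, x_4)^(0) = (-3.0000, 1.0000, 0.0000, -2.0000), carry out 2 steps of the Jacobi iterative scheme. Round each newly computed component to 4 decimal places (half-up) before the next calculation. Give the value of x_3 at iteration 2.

-0.3899

Iteration 1:
  x_1 = (-10 - (-1)·1.0000 - (2)·0.0000 - (-2)·-2.0000) / (7) = -1.8571
  x_2 = (4 - (-4)·-3.0000 - (-4)·0.0000 - (2)·-2.0000) / (-13) = 0.3077
  x_3 = (-12 - (3)·-3.0000 - (-1)·1.0000 - (4)·-2.0000) / (10) = 0.6000
  x_4 = (7 - (-3)·-3.0000 - (3)·1.0000 - (-2)·0.0000) / (9) = -0.5556
Iteration 2:
  x_1 = (-10 - (-1)·0.3077 - (2)·0.6000 - (-2)·-0.5556) / (7) = -1.7148
  x_2 = (4 - (-4)·-1.8571 - (-4)·0.6000 - (2)·-0.5556) / (-13) = -0.0064
  x_3 = (-12 - (3)·-1.8571 - (-1)·0.3077 - (4)·-0.5556) / (10) = -0.3899
  x_4 = (7 - (-3)·-1.8571 - (3)·0.3077 - (-2)·0.6000) / (9) = 0.1895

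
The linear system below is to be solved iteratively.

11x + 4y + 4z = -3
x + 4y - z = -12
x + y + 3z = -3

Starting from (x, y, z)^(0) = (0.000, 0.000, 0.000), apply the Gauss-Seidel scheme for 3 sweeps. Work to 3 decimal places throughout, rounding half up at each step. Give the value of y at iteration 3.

-3.288

Iteration 1:
  x = (-3 - (4)·0.000 - (4)·0.000) / (11) = -0.273
  y = (-12 - (1)·-0.273 - (-1)·0.000) / (4) = -2.932
  z = (-3 - (1)·-0.273 - (1)·-2.932) / (3) = 0.068
Iteration 2:
  x = (-3 - (4)·-2.932 - (4)·0.068) / (11) = 0.769
  y = (-12 - (1)·0.769 - (-1)·0.068) / (4) = -3.175
  z = (-3 - (1)·0.769 - (1)·-3.175) / (3) = -0.198
Iteration 3:
  x = (-3 - (4)·-3.175 - (4)·-0.198) / (11) = 0.954
  y = (-12 - (1)·0.954 - (-1)·-0.198) / (4) = -3.288
  z = (-3 - (1)·0.954 - (1)·-3.288) / (3) = -0.222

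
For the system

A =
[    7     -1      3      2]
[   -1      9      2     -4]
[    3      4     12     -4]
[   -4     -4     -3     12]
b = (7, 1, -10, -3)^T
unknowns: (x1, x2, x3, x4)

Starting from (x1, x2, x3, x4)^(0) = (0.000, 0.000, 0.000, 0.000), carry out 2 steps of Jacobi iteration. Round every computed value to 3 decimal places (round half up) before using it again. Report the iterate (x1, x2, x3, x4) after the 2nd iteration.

Iteration 1:
  x1 = (7 - (-1)·0.000 - (3)·0.000 - (2)·0.000) / (7) = 1.000
  x2 = (1 - (-1)·0.000 - (2)·0.000 - (-4)·0.000) / (9) = 0.111
  x3 = (-10 - (3)·0.000 - (4)·0.000 - (-4)·0.000) / (12) = -0.833
  x4 = (-3 - (-4)·0.000 - (-4)·0.000 - (-3)·0.000) / (12) = -0.250
Iteration 2:
  x1 = (7 - (-1)·0.111 - (3)·-0.833 - (2)·-0.250) / (7) = 1.444
  x2 = (1 - (-1)·1.000 - (2)·-0.833 - (-4)·-0.250) / (9) = 0.296
  x3 = (-10 - (3)·1.000 - (4)·0.111 - (-4)·-0.250) / (12) = -1.204
  x4 = (-3 - (-4)·1.000 - (-4)·0.111 - (-3)·-0.833) / (12) = -0.088

(1.444, 0.296, -1.204, -0.088)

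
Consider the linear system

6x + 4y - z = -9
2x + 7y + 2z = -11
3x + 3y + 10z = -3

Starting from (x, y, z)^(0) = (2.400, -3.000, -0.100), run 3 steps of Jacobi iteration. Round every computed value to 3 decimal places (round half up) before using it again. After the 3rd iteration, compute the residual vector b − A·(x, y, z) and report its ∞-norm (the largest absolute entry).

0.786

Iteration 1:
  x = (-9 - (4)·-3.000 - (-1)·-0.100) / (6) = 0.483
  y = (-11 - (2)·2.400 - (2)·-0.100) / (7) = -2.229
  z = (-3 - (3)·2.400 - (3)·-3.000) / (10) = -0.120
Iteration 2:
  x = (-9 - (4)·-2.229 - (-1)·-0.120) / (6) = -0.034
  y = (-11 - (2)·0.483 - (2)·-0.120) / (7) = -1.675
  z = (-3 - (3)·0.483 - (3)·-2.229) / (10) = 0.224
Iteration 3:
  x = (-9 - (4)·-1.675 - (-1)·0.224) / (6) = -0.346
  y = (-11 - (2)·-0.034 - (2)·0.224) / (7) = -1.626
  z = (-3 - (3)·-0.034 - (3)·-1.675) / (10) = 0.213
Residual b − A·x = (-0.207, 0.648, 0.786); ∞-norm = 0.786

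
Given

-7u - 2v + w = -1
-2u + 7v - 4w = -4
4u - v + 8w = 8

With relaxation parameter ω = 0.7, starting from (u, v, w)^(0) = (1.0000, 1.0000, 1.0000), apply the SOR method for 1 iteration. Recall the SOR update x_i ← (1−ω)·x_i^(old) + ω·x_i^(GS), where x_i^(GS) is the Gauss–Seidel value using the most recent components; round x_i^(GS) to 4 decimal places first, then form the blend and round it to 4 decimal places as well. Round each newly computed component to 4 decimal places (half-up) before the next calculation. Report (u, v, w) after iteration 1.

Iteration 1:
  u: GS value = (-1 - (-2)·1.0000 - (1)·1.0000) / (-7) = 0.0000;  u ← (1−ω)·1.0000 + ω·0.0000 = 0.3000
  v: GS value = (-4 - (-2)·0.3000 - (-4)·1.0000) / (7) = 0.0857;  v ← (1−ω)·1.0000 + ω·0.0857 = 0.3600
  w: GS value = (8 - (4)·0.3000 - (-1)·0.3600) / (8) = 0.8950;  w ← (1−ω)·1.0000 + ω·0.8950 = 0.9265

(0.3000, 0.3600, 0.9265)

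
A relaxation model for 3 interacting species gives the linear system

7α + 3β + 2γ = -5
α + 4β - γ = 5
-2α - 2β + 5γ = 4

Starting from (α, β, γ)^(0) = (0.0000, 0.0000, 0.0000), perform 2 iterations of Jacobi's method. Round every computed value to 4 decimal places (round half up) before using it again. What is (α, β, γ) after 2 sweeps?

Iteration 1:
  α = (-5 - (3)·0.0000 - (2)·0.0000) / (7) = -0.7143
  β = (5 - (1)·0.0000 - (-1)·0.0000) / (4) = 1.2500
  γ = (4 - (-2)·0.0000 - (-2)·0.0000) / (5) = 0.8000
Iteration 2:
  α = (-5 - (3)·1.2500 - (2)·0.8000) / (7) = -1.4786
  β = (5 - (1)·-0.7143 - (-1)·0.8000) / (4) = 1.6286
  γ = (4 - (-2)·-0.7143 - (-2)·1.2500) / (5) = 1.0143

(-1.4786, 1.6286, 1.0143)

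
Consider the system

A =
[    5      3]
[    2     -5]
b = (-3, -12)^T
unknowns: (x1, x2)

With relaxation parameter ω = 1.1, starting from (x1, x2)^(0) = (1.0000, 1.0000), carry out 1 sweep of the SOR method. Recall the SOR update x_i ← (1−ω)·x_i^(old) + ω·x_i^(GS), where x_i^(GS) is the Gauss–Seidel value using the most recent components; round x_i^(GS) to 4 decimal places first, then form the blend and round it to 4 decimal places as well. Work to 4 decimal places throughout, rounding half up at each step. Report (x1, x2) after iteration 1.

Iteration 1:
  x1: GS value = (-3 - (3)·1.0000) / (5) = -1.2000;  x1 ← (1−ω)·1.0000 + ω·-1.2000 = -1.4200
  x2: GS value = (-12 - (2)·-1.4200) / (-5) = 1.8320;  x2 ← (1−ω)·1.0000 + ω·1.8320 = 1.9152

(-1.4200, 1.9152)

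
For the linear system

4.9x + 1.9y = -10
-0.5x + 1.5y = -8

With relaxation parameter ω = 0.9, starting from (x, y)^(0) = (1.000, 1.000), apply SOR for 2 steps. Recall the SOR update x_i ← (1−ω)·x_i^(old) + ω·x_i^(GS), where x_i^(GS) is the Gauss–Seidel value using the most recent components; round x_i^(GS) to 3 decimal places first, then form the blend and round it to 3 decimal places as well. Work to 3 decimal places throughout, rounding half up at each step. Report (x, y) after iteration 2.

(-0.187, -5.389)

Iteration 1:
  x: GS value = (-10 - (1.9)·1.000) / (4.9) = -2.429;  x ← (1−ω)·1.000 + ω·-2.429 = -2.086
  y: GS value = (-8 - (-0.5)·-2.086) / (1.5) = -6.029;  y ← (1−ω)·1.000 + ω·-6.029 = -5.326
Iteration 2:
  x: GS value = (-10 - (1.9)·-5.326) / (4.9) = 0.024;  x ← (1−ω)·-2.086 + ω·0.024 = -0.187
  y: GS value = (-8 - (-0.5)·-0.187) / (1.5) = -5.396;  y ← (1−ω)·-5.326 + ω·-5.396 = -5.389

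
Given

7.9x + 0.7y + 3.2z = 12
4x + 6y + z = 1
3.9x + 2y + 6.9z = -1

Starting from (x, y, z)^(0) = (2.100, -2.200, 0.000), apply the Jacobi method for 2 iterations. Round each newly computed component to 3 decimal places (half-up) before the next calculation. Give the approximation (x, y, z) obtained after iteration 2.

Iteration 1:
  x = (12 - (0.7)·-2.200 - (3.2)·0.000) / (7.9) = 1.714
  y = (1 - (4)·2.100 - (1)·0.000) / (6) = -1.233
  z = (-1 - (3.9)·2.100 - (2)·-2.200) / (6.9) = -0.694
Iteration 2:
  x = (12 - (0.7)·-1.233 - (3.2)·-0.694) / (7.9) = 1.909
  y = (1 - (4)·1.714 - (1)·-0.694) / (6) = -0.860
  z = (-1 - (3.9)·1.714 - (2)·-1.233) / (6.9) = -0.756

(1.909, -0.860, -0.756)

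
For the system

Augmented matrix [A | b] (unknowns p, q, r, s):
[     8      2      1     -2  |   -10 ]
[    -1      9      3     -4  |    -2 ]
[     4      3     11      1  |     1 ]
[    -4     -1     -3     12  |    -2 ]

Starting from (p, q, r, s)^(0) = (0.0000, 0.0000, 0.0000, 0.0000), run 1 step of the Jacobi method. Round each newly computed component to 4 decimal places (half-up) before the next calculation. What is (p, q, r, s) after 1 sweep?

Iteration 1:
  p = (-10 - (2)·0.0000 - (1)·0.0000 - (-2)·0.0000) / (8) = -1.2500
  q = (-2 - (-1)·0.0000 - (3)·0.0000 - (-4)·0.0000) / (9) = -0.2222
  r = (1 - (4)·0.0000 - (3)·0.0000 - (1)·0.0000) / (11) = 0.0909
  s = (-2 - (-4)·0.0000 - (-1)·0.0000 - (-3)·0.0000) / (12) = -0.1667

(-1.2500, -0.2222, 0.0909, -0.1667)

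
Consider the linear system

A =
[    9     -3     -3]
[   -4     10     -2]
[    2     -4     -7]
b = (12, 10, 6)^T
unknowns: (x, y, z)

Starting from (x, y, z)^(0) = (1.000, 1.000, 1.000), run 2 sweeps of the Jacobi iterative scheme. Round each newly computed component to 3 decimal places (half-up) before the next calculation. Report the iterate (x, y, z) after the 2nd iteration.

Iteration 1:
  x = (12 - (-3)·1.000 - (-3)·1.000) / (9) = 2.000
  y = (10 - (-4)·1.000 - (-2)·1.000) / (10) = 1.600
  z = (6 - (2)·1.000 - (-4)·1.000) / (-7) = -1.143
Iteration 2:
  x = (12 - (-3)·1.600 - (-3)·-1.143) / (9) = 1.486
  y = (10 - (-4)·2.000 - (-2)·-1.143) / (10) = 1.571
  z = (6 - (2)·2.000 - (-4)·1.600) / (-7) = -1.200

(1.486, 1.571, -1.200)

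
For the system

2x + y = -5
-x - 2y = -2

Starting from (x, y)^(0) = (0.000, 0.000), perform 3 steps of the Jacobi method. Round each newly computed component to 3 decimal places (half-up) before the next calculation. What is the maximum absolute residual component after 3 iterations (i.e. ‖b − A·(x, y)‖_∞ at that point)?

Iteration 1:
  x = (-5 - (1)·0.000) / (2) = -2.500
  y = (-2 - (-1)·0.000) / (-2) = 1.000
Iteration 2:
  x = (-5 - (1)·1.000) / (2) = -3.000
  y = (-2 - (-1)·-2.500) / (-2) = 2.250
Iteration 3:
  x = (-5 - (1)·2.250) / (2) = -3.625
  y = (-2 - (-1)·-3.000) / (-2) = 2.500
Residual b − A·x = (-0.250, -0.625); ∞-norm = 0.625

0.625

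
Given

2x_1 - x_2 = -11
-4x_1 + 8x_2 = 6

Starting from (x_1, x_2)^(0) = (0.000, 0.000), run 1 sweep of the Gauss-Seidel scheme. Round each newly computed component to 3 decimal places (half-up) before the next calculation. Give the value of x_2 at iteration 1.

Iteration 1:
  x_1 = (-11 - (-1)·0.000) / (2) = -5.500
  x_2 = (6 - (-4)·-5.500) / (8) = -2.000

-2.000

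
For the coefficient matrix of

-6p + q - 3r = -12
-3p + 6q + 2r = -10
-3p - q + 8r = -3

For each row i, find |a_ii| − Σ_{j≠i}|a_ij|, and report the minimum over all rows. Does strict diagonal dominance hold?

1

row 1: |-6| − (1+3) = 2
row 2: |6| − (3+2) = 1
row 3: |8| − (3+1) = 4
minimum over rows = 1 → strictly diagonally dominant (convergence guaranteed)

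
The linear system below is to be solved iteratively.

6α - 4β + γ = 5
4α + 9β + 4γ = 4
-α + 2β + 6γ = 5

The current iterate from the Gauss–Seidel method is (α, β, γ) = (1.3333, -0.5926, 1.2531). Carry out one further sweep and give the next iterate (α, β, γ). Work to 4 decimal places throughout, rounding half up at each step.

(0.2294, -0.2144, 0.9430)

One sweep:
  α = (5 - (-4)·-0.5926 - (1)·1.2531) / (6) = 0.2294
  β = (4 - (4)·0.2294 - (4)·1.2531) / (9) = -0.2144
  γ = (5 - (-1)·0.2294 - (2)·-0.2144) / (6) = 0.9430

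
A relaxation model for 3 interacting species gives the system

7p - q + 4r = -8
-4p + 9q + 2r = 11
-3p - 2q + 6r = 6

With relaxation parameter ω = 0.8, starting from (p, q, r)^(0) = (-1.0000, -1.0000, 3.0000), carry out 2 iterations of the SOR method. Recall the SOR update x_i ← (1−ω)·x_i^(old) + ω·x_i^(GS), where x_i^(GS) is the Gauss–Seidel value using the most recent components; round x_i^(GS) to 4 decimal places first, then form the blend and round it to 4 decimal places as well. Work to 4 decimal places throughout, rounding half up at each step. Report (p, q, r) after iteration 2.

(-1.5937, 0.2434, 0.2632)

Iteration 1:
  p: GS value = (-8 - (-1)·-1.0000 - (4)·3.0000) / (7) = -3.0000;  p ← (1−ω)·-1.0000 + ω·-3.0000 = -2.6000
  q: GS value = (11 - (-4)·-2.6000 - (2)·3.0000) / (9) = -0.6000;  q ← (1−ω)·-1.0000 + ω·-0.6000 = -0.6800
  r: GS value = (6 - (-3)·-2.6000 - (-2)·-0.6800) / (6) = -0.5267;  r ← (1−ω)·3.0000 + ω·-0.5267 = 0.1786
Iteration 2:
  p: GS value = (-8 - (-1)·-0.6800 - (4)·0.1786) / (7) = -1.3421;  p ← (1−ω)·-2.6000 + ω·-1.3421 = -1.5937
  q: GS value = (11 - (-4)·-1.5937 - (2)·0.1786) / (9) = 0.4742;  q ← (1−ω)·-0.6800 + ω·0.4742 = 0.2434
  r: GS value = (6 - (-3)·-1.5937 - (-2)·0.2434) / (6) = 0.2843;  r ← (1−ω)·0.1786 + ω·0.2843 = 0.2632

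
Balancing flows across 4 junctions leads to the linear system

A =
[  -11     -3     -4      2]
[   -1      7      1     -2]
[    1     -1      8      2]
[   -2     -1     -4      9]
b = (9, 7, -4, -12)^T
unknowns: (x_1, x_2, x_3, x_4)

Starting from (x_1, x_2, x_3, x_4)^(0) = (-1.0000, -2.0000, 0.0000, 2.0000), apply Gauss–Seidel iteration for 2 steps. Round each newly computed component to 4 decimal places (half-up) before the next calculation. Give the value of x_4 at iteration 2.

-1.5081

Iteration 1:
  x_1 = (9 - (-3)·-2.0000 - (-4)·0.0000 - (2)·2.0000) / (-11) = 0.0909
  x_2 = (7 - (-1)·0.0909 - (1)·0.0000 - (-2)·2.0000) / (7) = 1.5844
  x_3 = (-4 - (1)·0.0909 - (-1)·1.5844 - (2)·2.0000) / (8) = -0.8133
  x_4 = (-12 - (-2)·0.0909 - (-1)·1.5844 - (-4)·-0.8133) / (9) = -1.4986
Iteration 2:
  x_1 = (9 - (-3)·1.5844 - (-4)·-0.8133 - (2)·-1.4986) / (-11) = -1.2270
  x_2 = (7 - (-1)·-1.2270 - (1)·-0.8133 - (-2)·-1.4986) / (7) = 0.5127
  x_3 = (-4 - (1)·-1.2270 - (-1)·0.5127 - (2)·-1.4986) / (8) = 0.0921
  x_4 = (-12 - (-2)·-1.2270 - (-1)·0.5127 - (-4)·0.0921) / (9) = -1.5081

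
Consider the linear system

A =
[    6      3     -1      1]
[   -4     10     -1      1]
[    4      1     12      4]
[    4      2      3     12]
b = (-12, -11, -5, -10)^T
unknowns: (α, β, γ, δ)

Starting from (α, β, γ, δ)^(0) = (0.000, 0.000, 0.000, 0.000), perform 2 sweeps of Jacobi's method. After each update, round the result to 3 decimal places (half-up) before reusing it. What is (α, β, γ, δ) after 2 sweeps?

(-1.381, -1.858, 0.619, 0.121)

Iteration 1:
  α = (-12 - (3)·0.000 - (-1)·0.000 - (1)·0.000) / (6) = -2.000
  β = (-11 - (-4)·0.000 - (-1)·0.000 - (1)·0.000) / (10) = -1.100
  γ = (-5 - (4)·0.000 - (1)·0.000 - (4)·0.000) / (12) = -0.417
  δ = (-10 - (4)·0.000 - (2)·0.000 - (3)·0.000) / (12) = -0.833
Iteration 2:
  α = (-12 - (3)·-1.100 - (-1)·-0.417 - (1)·-0.833) / (6) = -1.381
  β = (-11 - (-4)·-2.000 - (-1)·-0.417 - (1)·-0.833) / (10) = -1.858
  γ = (-5 - (4)·-2.000 - (1)·-1.100 - (4)·-0.833) / (12) = 0.619
  δ = (-10 - (4)·-2.000 - (2)·-1.100 - (3)·-0.417) / (12) = 0.121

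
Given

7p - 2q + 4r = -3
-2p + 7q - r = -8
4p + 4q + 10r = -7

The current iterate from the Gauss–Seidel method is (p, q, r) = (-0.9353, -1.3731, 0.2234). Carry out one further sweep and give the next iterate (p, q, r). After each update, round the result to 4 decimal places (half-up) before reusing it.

One sweep:
  p = (-3 - (-2)·-1.3731 - (4)·0.2234) / (7) = -0.9485
  q = (-8 - (-2)·-0.9485 - (-1)·0.2234) / (7) = -1.3819
  r = (-7 - (4)·-0.9485 - (4)·-1.3819) / (10) = 0.2322

(-0.9485, -1.3819, 0.2322)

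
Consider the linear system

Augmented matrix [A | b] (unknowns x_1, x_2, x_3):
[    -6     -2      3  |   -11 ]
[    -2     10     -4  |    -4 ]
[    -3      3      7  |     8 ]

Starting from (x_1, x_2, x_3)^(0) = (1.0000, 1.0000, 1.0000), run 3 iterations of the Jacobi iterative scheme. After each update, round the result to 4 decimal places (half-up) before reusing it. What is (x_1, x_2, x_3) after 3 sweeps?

(2.6381, 0.8333, 1.9490)

Iteration 1:
  x_1 = (-11 - (-2)·1.0000 - (3)·1.0000) / (-6) = 2.0000
  x_2 = (-4 - (-2)·1.0000 - (-4)·1.0000) / (10) = 0.2000
  x_3 = (8 - (-3)·1.0000 - (3)·1.0000) / (7) = 1.1429
Iteration 2:
  x_1 = (-11 - (-2)·0.2000 - (3)·1.1429) / (-6) = 2.3381
  x_2 = (-4 - (-2)·2.0000 - (-4)·1.1429) / (10) = 0.4572
  x_3 = (8 - (-3)·2.0000 - (3)·0.2000) / (7) = 1.9143
Iteration 3:
  x_1 = (-11 - (-2)·0.4572 - (3)·1.9143) / (-6) = 2.6381
  x_2 = (-4 - (-2)·2.3381 - (-4)·1.9143) / (10) = 0.8333
  x_3 = (8 - (-3)·2.3381 - (3)·0.4572) / (7) = 1.9490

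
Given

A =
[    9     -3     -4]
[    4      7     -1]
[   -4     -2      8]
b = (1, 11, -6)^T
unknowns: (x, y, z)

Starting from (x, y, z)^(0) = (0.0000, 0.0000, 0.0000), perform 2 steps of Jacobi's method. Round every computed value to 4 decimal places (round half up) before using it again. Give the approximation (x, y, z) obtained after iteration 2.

Iteration 1:
  x = (1 - (-3)·0.0000 - (-4)·0.0000) / (9) = 0.1111
  y = (11 - (4)·0.0000 - (-1)·0.0000) / (7) = 1.5714
  z = (-6 - (-4)·0.0000 - (-2)·0.0000) / (8) = -0.7500
Iteration 2:
  x = (1 - (-3)·1.5714 - (-4)·-0.7500) / (9) = 0.3016
  y = (11 - (4)·0.1111 - (-1)·-0.7500) / (7) = 1.4008
  z = (-6 - (-4)·0.1111 - (-2)·1.5714) / (8) = -0.3016

(0.3016, 1.4008, -0.3016)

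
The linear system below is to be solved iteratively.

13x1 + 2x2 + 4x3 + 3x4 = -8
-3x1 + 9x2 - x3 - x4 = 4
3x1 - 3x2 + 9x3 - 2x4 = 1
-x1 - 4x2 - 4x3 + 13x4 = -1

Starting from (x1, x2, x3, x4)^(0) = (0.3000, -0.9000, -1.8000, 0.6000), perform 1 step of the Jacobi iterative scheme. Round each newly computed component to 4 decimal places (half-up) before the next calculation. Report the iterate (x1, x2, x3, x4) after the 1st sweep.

Iteration 1:
  x1 = (-8 - (2)·-0.9000 - (4)·-1.8000 - (3)·0.6000) / (13) = -0.0615
  x2 = (4 - (-3)·0.3000 - (-1)·-1.8000 - (-1)·0.6000) / (9) = 0.4111
  x3 = (1 - (3)·0.3000 - (-3)·-0.9000 - (-2)·0.6000) / (9) = -0.1556
  x4 = (-1 - (-1)·0.3000 - (-4)·-0.9000 - (-4)·-1.8000) / (13) = -0.8846

(-0.0615, 0.4111, -0.1556, -0.8846)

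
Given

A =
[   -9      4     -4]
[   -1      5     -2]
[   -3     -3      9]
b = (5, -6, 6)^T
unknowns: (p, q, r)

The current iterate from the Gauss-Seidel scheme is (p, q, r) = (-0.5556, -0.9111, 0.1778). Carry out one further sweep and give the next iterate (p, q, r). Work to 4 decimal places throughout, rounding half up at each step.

One sweep:
  p = (5 - (4)·-0.9111 - (-4)·0.1778) / (-9) = -1.0395
  q = (-6 - (-1)·-1.0395 - (-2)·0.1778) / (5) = -1.3368
  r = (6 - (-3)·-1.0395 - (-3)·-1.3368) / (9) = -0.1254

(-1.0395, -1.3368, -0.1254)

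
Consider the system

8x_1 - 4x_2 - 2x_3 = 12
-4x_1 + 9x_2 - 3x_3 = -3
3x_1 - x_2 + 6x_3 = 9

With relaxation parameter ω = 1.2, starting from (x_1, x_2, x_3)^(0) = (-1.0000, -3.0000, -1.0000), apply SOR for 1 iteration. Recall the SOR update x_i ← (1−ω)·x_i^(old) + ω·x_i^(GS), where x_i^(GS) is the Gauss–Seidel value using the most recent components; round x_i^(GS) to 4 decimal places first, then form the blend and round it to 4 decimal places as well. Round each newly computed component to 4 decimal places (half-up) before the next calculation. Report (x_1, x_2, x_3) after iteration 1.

(-0.1000, -0.2533, 2.0094)

Iteration 1:
  x_1: GS value = (12 - (-4)·-3.0000 - (-2)·-1.0000) / (8) = -0.2500;  x_1 ← (1−ω)·-1.0000 + ω·-0.2500 = -0.1000
  x_2: GS value = (-3 - (-4)·-0.1000 - (-3)·-1.0000) / (9) = -0.7111;  x_2 ← (1−ω)·-3.0000 + ω·-0.7111 = -0.2533
  x_3: GS value = (9 - (3)·-0.1000 - (-1)·-0.2533) / (6) = 1.5078;  x_3 ← (1−ω)·-1.0000 + ω·1.5078 = 2.0094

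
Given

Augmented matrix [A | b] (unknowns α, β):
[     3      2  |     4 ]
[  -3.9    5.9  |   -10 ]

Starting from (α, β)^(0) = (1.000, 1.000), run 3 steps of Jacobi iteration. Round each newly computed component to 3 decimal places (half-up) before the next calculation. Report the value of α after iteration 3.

Iteration 1:
  α = (4 - (2)·1.000) / (3) = 0.667
  β = (-10 - (-3.9)·1.000) / (5.9) = -1.034
Iteration 2:
  α = (4 - (2)·-1.034) / (3) = 2.023
  β = (-10 - (-3.9)·0.667) / (5.9) = -1.254
Iteration 3:
  α = (4 - (2)·-1.254) / (3) = 2.169
  β = (-10 - (-3.9)·2.023) / (5.9) = -0.358

2.169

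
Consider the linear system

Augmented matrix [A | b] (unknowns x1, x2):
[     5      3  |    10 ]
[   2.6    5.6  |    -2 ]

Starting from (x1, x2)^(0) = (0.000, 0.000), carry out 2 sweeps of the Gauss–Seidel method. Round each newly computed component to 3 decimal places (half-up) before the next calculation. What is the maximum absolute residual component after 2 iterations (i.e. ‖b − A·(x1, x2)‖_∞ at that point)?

Iteration 1:
  x1 = (10 - (3)·0.000) / (5) = 2.000
  x2 = (-2 - (2.6)·2.000) / (5.6) = -1.286
Iteration 2:
  x1 = (10 - (3)·-1.286) / (5) = 2.772
  x2 = (-2 - (2.6)·2.772) / (5.6) = -1.644
Residual b − A·x = (1.072, -0.001); ∞-norm = 1.072

1.072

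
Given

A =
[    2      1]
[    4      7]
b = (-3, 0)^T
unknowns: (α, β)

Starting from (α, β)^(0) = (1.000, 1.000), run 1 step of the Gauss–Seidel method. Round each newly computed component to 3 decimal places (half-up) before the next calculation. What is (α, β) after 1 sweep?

(-2.000, 1.143)

Iteration 1:
  α = (-3 - (1)·1.000) / (2) = -2.000
  β = (0 - (4)·-2.000) / (7) = 1.143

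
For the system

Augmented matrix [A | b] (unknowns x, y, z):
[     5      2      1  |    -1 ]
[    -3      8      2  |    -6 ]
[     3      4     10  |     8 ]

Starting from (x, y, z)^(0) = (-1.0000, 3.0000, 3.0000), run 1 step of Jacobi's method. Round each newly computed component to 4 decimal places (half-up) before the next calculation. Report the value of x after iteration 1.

Iteration 1:
  x = (-1 - (2)·3.0000 - (1)·3.0000) / (5) = -2.0000
  y = (-6 - (-3)·-1.0000 - (2)·3.0000) / (8) = -1.8750
  z = (8 - (3)·-1.0000 - (4)·3.0000) / (10) = -0.1000

-2.0000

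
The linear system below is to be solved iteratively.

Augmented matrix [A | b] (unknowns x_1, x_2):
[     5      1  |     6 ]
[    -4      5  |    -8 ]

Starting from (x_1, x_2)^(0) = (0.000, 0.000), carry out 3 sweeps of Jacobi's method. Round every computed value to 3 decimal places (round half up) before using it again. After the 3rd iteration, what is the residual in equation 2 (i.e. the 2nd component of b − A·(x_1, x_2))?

Iteration 1:
  x_1 = (6 - (1)·0.000) / (5) = 1.200
  x_2 = (-8 - (-4)·0.000) / (5) = -1.600
Iteration 2:
  x_1 = (6 - (1)·-1.600) / (5) = 1.520
  x_2 = (-8 - (-4)·1.200) / (5) = -0.640
Iteration 3:
  x_1 = (6 - (1)·-0.640) / (5) = 1.328
  x_2 = (-8 - (-4)·1.520) / (5) = -0.384
Residual b − A·x = (-0.256, -0.768)

-0.768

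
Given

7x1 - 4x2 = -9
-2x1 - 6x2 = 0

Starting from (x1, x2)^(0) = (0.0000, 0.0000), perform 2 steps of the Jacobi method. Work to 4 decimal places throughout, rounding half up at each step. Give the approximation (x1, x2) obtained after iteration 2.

Iteration 1:
  x1 = (-9 - (-4)·0.0000) / (7) = -1.2857
  x2 = (0 - (-2)·0.0000) / (-6) = 0.0000
Iteration 2:
  x1 = (-9 - (-4)·0.0000) / (7) = -1.2857
  x2 = (0 - (-2)·-1.2857) / (-6) = 0.4286

(-1.2857, 0.4286)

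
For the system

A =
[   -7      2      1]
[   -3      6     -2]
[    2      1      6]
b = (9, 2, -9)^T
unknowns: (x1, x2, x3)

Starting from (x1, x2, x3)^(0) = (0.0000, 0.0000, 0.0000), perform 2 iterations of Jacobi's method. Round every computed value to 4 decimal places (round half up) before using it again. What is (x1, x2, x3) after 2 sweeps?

Iteration 1:
  x1 = (9 - (2)·0.0000 - (1)·0.0000) / (-7) = -1.2857
  x2 = (2 - (-3)·0.0000 - (-2)·0.0000) / (6) = 0.3333
  x3 = (-9 - (2)·0.0000 - (1)·0.0000) / (6) = -1.5000
Iteration 2:
  x1 = (9 - (2)·0.3333 - (1)·-1.5000) / (-7) = -1.4048
  x2 = (2 - (-3)·-1.2857 - (-2)·-1.5000) / (6) = -0.8095
  x3 = (-9 - (2)·-1.2857 - (1)·0.3333) / (6) = -1.1270

(-1.4048, -0.8095, -1.1270)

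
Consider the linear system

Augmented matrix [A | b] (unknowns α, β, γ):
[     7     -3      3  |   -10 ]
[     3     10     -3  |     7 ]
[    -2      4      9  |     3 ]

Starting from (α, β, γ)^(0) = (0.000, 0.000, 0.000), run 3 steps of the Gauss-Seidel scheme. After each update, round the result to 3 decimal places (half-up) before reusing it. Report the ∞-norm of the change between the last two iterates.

Iteration 1:
  α = (-10 - (-3)·0.000 - (3)·0.000) / (7) = -1.429
  β = (7 - (3)·-1.429 - (-3)·0.000) / (10) = 1.129
  γ = (3 - (-2)·-1.429 - (4)·1.129) / (9) = -0.486
Iteration 2:
  α = (-10 - (-3)·1.129 - (3)·-0.486) / (7) = -0.736
  β = (7 - (3)·-0.736 - (-3)·-0.486) / (10) = 0.775
  γ = (3 - (-2)·-0.736 - (4)·0.775) / (9) = -0.175
Iteration 3:
  α = (-10 - (-3)·0.775 - (3)·-0.175) / (7) = -1.021
  β = (7 - (3)·-1.021 - (-3)·-0.175) / (10) = 0.954
  γ = (3 - (-2)·-1.021 - (4)·0.954) / (9) = -0.318
Change: (-0.285, 0.179, -0.143) → max |·| = 0.285

0.285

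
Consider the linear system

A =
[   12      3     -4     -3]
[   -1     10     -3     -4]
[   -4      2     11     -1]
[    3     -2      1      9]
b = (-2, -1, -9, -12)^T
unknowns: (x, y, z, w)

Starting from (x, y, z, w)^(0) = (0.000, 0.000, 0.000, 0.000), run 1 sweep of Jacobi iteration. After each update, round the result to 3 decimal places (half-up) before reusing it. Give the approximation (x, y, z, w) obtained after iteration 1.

(-0.167, -0.100, -0.818, -1.333)

Iteration 1:
  x = (-2 - (3)·0.000 - (-4)·0.000 - (-3)·0.000) / (12) = -0.167
  y = (-1 - (-1)·0.000 - (-3)·0.000 - (-4)·0.000) / (10) = -0.100
  z = (-9 - (-4)·0.000 - (2)·0.000 - (-1)·0.000) / (11) = -0.818
  w = (-12 - (3)·0.000 - (-2)·0.000 - (1)·0.000) / (9) = -1.333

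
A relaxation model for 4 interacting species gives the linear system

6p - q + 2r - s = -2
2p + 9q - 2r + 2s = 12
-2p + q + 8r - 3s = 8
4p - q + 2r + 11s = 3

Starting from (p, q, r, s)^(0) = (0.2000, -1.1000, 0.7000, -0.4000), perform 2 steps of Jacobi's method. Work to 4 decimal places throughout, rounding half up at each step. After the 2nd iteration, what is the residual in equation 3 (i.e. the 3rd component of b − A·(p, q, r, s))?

2.2025

Iteration 1:
  p = (-2 - (-1)·-1.1000 - (2)·0.7000 - (-1)·-0.4000) / (6) = -0.8167
  q = (12 - (2)·0.2000 - (-2)·0.7000 - (2)·-0.4000) / (9) = 1.5333
  r = (8 - (-2)·0.2000 - (1)·-1.1000 - (-3)·-0.4000) / (8) = 1.0375
  s = (3 - (4)·0.2000 - (-1)·-1.1000 - (2)·0.7000) / (11) = -0.0273
Iteration 2:
  p = (-2 - (-1)·1.5333 - (2)·1.0375 - (-1)·-0.0273) / (6) = -0.4282
  q = (12 - (2)·-0.8167 - (-2)·1.0375 - (2)·-0.0273) / (9) = 1.7514
  r = (8 - (-2)·-0.8167 - (1)·1.5333 - (-3)·-0.0273) / (8) = 0.5939
  s = (3 - (4)·-0.8167 - (-1)·1.5333 - (2)·1.0375) / (11) = 0.5205
Residual b − A·x = (1.6533, -2.7594, 2.2025, -0.4491)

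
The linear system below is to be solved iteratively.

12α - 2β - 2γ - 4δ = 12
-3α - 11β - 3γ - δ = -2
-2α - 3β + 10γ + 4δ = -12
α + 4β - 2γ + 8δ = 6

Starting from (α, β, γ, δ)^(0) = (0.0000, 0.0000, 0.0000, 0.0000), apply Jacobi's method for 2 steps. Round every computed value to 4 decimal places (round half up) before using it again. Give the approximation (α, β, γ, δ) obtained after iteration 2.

(1.0803, 0.1682, -1.2455, 0.2341)

Iteration 1:
  α = (12 - (-2)·0.0000 - (-2)·0.0000 - (-4)·0.0000) / (12) = 1.0000
  β = (-2 - (-3)·0.0000 - (-3)·0.0000 - (-1)·0.0000) / (-11) = 0.1818
  γ = (-12 - (-2)·0.0000 - (-3)·0.0000 - (4)·0.0000) / (10) = -1.2000
  δ = (6 - (1)·0.0000 - (4)·0.0000 - (-2)·0.0000) / (8) = 0.7500
Iteration 2:
  α = (12 - (-2)·0.1818 - (-2)·-1.2000 - (-4)·0.7500) / (12) = 1.0803
  β = (-2 - (-3)·1.0000 - (-3)·-1.2000 - (-1)·0.7500) / (-11) = 0.1682
  γ = (-12 - (-2)·1.0000 - (-3)·0.1818 - (4)·0.7500) / (10) = -1.2455
  δ = (6 - (1)·1.0000 - (4)·0.1818 - (-2)·-1.2000) / (8) = 0.2341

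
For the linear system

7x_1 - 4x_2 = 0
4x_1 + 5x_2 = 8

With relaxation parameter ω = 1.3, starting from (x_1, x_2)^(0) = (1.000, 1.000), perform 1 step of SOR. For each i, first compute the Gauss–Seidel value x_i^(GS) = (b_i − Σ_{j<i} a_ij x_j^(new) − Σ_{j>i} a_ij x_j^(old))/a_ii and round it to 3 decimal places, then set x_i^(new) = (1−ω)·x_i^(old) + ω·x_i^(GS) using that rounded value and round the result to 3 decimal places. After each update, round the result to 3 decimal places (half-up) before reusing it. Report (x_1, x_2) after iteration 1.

(0.442, 1.320)

Iteration 1:
  x_1: GS value = (0 - (-4)·1.000) / (7) = 0.571;  x_1 ← (1−ω)·1.000 + ω·0.571 = 0.442
  x_2: GS value = (8 - (4)·0.442) / (5) = 1.246;  x_2 ← (1−ω)·1.000 + ω·1.246 = 1.320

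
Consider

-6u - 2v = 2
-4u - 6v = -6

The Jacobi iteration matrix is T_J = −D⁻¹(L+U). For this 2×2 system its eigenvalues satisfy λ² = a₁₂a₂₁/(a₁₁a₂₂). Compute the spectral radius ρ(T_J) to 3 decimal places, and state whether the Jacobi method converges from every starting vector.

0.471

a₁₂a₂₁/(a₁₁a₂₂) = (-2)·(-4) / ((-6)·(-6)) = 0.222222
ρ = √|0.222222| = √0.222222 = 0.471
ρ < 1, so Jacobi converges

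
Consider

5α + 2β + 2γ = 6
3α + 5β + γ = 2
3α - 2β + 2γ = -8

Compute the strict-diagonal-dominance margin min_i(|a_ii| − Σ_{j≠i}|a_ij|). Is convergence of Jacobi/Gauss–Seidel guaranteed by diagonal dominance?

row 1: |5| − (2+2) = 1
row 2: |5| − (3+1) = 1
row 3: |2| − (3+2) = -3
minimum over rows = -3 → not strictly diagonally dominant

-3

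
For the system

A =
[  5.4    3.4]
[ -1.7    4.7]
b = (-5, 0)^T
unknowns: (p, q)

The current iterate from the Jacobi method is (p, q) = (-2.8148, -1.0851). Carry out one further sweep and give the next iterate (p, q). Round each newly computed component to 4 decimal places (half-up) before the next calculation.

(-0.2427, -1.0181)

One sweep:
  p = (-5 - (3.4)·-1.0851) / (5.4) = -0.2427
  q = (0 - (-1.7)·-2.8148) / (4.7) = -1.0181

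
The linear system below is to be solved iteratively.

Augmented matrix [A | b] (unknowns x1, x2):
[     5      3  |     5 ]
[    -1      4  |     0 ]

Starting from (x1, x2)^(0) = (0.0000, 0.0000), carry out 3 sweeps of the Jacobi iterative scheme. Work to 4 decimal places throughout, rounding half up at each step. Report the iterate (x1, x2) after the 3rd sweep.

(0.8500, 0.2500)

Iteration 1:
  x1 = (5 - (3)·0.0000) / (5) = 1.0000
  x2 = (0 - (-1)·0.0000) / (4) = 0.0000
Iteration 2:
  x1 = (5 - (3)·0.0000) / (5) = 1.0000
  x2 = (0 - (-1)·1.0000) / (4) = 0.2500
Iteration 3:
  x1 = (5 - (3)·0.2500) / (5) = 0.8500
  x2 = (0 - (-1)·1.0000) / (4) = 0.2500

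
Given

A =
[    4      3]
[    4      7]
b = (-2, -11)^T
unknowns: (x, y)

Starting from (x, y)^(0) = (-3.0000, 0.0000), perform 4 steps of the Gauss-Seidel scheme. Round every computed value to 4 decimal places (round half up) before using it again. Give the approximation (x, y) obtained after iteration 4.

Iteration 1:
  x = (-2 - (3)·0.0000) / (4) = -0.5000
  y = (-11 - (4)·-0.5000) / (7) = -1.2857
Iteration 2:
  x = (-2 - (3)·-1.2857) / (4) = 0.4643
  y = (-11 - (4)·0.4643) / (7) = -1.8367
Iteration 3:
  x = (-2 - (3)·-1.8367) / (4) = 0.8775
  y = (-11 - (4)·0.8775) / (7) = -2.0729
Iteration 4:
  x = (-2 - (3)·-2.0729) / (4) = 1.0547
  y = (-11 - (4)·1.0547) / (7) = -2.1741

(1.0547, -2.1741)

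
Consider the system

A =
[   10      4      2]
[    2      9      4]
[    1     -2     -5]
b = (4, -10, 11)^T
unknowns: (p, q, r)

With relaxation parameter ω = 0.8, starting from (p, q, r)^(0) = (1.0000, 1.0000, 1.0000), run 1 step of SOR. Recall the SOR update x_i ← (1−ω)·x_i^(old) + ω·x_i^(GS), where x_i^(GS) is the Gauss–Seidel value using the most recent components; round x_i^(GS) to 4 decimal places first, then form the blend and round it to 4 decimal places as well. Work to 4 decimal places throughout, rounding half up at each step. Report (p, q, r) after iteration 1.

(0.0400, -1.0515, -1.2171)

Iteration 1:
  p: GS value = (4 - (4)·1.0000 - (2)·1.0000) / (10) = -0.2000;  p ← (1−ω)·1.0000 + ω·-0.2000 = 0.0400
  q: GS value = (-10 - (2)·0.0400 - (4)·1.0000) / (9) = -1.5644;  q ← (1−ω)·1.0000 + ω·-1.5644 = -1.0515
  r: GS value = (11 - (1)·0.0400 - (-2)·-1.0515) / (-5) = -1.7714;  r ← (1−ω)·1.0000 + ω·-1.7714 = -1.2171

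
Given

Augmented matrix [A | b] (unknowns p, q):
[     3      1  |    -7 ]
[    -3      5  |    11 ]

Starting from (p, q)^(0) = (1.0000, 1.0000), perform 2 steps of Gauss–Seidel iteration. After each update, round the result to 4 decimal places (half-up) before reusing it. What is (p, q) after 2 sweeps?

(-2.5333, 0.6800)

Iteration 1:
  p = (-7 - (1)·1.0000) / (3) = -2.6667
  q = (11 - (-3)·-2.6667) / (5) = 0.6000
Iteration 2:
  p = (-7 - (1)·0.6000) / (3) = -2.5333
  q = (11 - (-3)·-2.5333) / (5) = 0.6800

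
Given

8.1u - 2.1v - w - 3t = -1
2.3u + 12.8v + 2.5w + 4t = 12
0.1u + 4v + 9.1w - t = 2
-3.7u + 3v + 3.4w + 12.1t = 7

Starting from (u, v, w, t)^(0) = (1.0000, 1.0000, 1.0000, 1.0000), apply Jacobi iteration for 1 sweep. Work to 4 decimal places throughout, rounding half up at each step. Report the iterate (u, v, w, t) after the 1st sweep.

(0.6296, 0.2500, -0.1209, 0.3554)

Iteration 1:
  u = (-1 - (-2.1)·1.0000 - (-1)·1.0000 - (-3)·1.0000) / (8.1) = 0.6296
  v = (12 - (2.3)·1.0000 - (2.5)·1.0000 - (4)·1.0000) / (12.8) = 0.2500
  w = (2 - (0.1)·1.0000 - (4)·1.0000 - (-1)·1.0000) / (9.1) = -0.1209
  t = (7 - (-3.7)·1.0000 - (3)·1.0000 - (3.4)·1.0000) / (12.1) = 0.3554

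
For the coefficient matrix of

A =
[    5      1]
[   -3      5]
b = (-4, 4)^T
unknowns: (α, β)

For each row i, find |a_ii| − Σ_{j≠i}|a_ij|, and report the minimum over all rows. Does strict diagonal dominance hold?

2

row 1: |5| − (1) = 4
row 2: |5| − (3) = 2
minimum over rows = 2 → strictly diagonally dominant (convergence guaranteed)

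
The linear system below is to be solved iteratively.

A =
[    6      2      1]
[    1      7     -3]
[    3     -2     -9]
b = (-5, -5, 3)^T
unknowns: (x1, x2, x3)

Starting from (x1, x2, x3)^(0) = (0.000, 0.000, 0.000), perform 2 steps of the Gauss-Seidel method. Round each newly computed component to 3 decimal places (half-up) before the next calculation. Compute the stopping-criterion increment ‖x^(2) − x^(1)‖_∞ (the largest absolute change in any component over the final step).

0.278

Iteration 1:
  x1 = (-5 - (2)·0.000 - (1)·0.000) / (6) = -0.833
  x2 = (-5 - (1)·-0.833 - (-3)·0.000) / (7) = -0.595
  x3 = (3 - (3)·-0.833 - (-2)·-0.595) / (-9) = -0.479
Iteration 2:
  x1 = (-5 - (2)·-0.595 - (1)·-0.479) / (6) = -0.555
  x2 = (-5 - (1)·-0.555 - (-3)·-0.479) / (7) = -0.840
  x3 = (3 - (3)·-0.555 - (-2)·-0.840) / (-9) = -0.332
Change: (0.278, -0.245, 0.147) → max |·| = 0.278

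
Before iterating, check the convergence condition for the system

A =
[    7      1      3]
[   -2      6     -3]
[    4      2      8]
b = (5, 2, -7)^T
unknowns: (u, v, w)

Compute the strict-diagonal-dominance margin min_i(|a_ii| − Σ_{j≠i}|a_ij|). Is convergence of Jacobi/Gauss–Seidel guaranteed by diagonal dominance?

row 1: |7| − (1+3) = 3
row 2: |6| − (2+3) = 1
row 3: |8| − (4+2) = 2
minimum over rows = 1 → strictly diagonally dominant (convergence guaranteed)

1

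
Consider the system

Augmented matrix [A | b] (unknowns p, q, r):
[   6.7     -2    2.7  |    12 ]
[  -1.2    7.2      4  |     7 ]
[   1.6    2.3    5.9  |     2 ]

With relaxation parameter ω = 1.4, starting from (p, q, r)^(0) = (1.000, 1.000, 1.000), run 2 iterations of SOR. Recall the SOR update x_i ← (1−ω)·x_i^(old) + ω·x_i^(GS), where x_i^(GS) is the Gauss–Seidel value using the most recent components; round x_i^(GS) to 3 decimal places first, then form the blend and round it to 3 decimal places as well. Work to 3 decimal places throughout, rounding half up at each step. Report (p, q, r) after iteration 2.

Iteration 1:
  p: GS value = (12 - (-2)·1.000 - (2.7)·1.000) / (6.7) = 1.687;  p ← (1−ω)·1.000 + ω·1.687 = 1.962
  q: GS value = (7 - (-1.2)·1.962 - (4)·1.000) / (7.2) = 0.744;  q ← (1−ω)·1.000 + ω·0.744 = 0.642
  r: GS value = (2 - (1.6)·1.962 - (2.3)·0.642) / (5.9) = -0.443;  r ← (1−ω)·1.000 + ω·-0.443 = -1.020
Iteration 2:
  p: GS value = (12 - (-2)·0.642 - (2.7)·-1.020) / (6.7) = 2.394;  p ← (1−ω)·1.962 + ω·2.394 = 2.567
  q: GS value = (7 - (-1.2)·2.567 - (4)·-1.020) / (7.2) = 1.967;  q ← (1−ω)·0.642 + ω·1.967 = 2.497
  r: GS value = (2 - (1.6)·2.567 - (2.3)·2.497) / (5.9) = -1.331;  r ← (1−ω)·-1.020 + ω·-1.331 = -1.455

(2.567, 2.497, -1.455)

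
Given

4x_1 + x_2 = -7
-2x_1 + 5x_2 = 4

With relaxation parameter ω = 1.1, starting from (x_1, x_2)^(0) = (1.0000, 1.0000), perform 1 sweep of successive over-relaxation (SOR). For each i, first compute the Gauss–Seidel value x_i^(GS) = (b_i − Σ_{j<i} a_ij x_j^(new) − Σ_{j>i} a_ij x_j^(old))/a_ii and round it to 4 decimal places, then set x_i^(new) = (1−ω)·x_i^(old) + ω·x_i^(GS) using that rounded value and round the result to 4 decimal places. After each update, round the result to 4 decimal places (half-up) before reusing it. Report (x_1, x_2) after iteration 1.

Iteration 1:
  x_1: GS value = (-7 - (1)·1.0000) / (4) = -2.0000;  x_1 ← (1−ω)·1.0000 + ω·-2.0000 = -2.3000
  x_2: GS value = (4 - (-2)·-2.3000) / (5) = -0.1200;  x_2 ← (1−ω)·1.0000 + ω·-0.1200 = -0.2320

(-2.3000, -0.2320)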